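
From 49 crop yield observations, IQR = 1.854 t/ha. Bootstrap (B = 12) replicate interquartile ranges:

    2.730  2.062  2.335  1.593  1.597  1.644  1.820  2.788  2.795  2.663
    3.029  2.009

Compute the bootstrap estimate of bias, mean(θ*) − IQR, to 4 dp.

mean(θ*) = (2.730 + 2.062 + 2.335 + 1.593 + 1.597 + 1.644 + 1.820 + 2.788 + 2.795 + 2.663 + 3.029 + 2.009) / 12 = 2.25542
bias = 2.25542 − 1.854

bias = +0.4014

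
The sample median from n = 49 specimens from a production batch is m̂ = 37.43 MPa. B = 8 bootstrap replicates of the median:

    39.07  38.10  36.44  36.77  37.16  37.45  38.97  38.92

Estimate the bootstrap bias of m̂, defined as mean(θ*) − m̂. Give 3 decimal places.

mean(θ*) = (39.07 + 38.10 + 36.44 + 36.77 + 37.16 + 37.45 + 38.97 + 38.92) / 8 = 37.8600
bias = 37.8600 − 37.43

bias = +0.430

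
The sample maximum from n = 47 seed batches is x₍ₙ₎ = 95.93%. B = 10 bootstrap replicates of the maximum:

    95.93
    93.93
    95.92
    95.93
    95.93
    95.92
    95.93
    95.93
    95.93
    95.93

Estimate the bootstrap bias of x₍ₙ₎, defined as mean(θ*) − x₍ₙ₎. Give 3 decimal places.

mean(θ*) = (95.93 + 93.93 + 95.92 + 95.93 + 95.93 + 95.92 + 95.93 + 95.93 + 95.93 + 95.93) / 10 = 95.7280
bias = 95.7280 − 95.93

bias = −0.202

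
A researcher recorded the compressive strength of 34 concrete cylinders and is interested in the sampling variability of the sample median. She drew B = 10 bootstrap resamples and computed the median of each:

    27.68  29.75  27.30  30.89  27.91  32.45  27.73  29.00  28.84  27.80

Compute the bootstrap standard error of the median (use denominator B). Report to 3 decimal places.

SE* = 1.578

Bootstrap SE is the standard deviation of the 10 replicate medians.
Mean of replicates: (27.68 + 29.75 + 27.30 + 30.89 + 27.91 + 32.45 + 27.73 + 29.00 + 28.84 + 27.80) / 10 = 289.3500 / 10 = 28.9350
Sum of squared deviations: (−1.2550)² + (+0.8150)² + (−1.6350)² + (+1.9550)² + (−1.0250)² + (+3.5150)² + (−1.2050)² + (+0.0650)² + (−0.0950)² + (−1.1350)² = 24.8939
Variance = 24.8939 / 10 = 2.4894
SE* = √2.4894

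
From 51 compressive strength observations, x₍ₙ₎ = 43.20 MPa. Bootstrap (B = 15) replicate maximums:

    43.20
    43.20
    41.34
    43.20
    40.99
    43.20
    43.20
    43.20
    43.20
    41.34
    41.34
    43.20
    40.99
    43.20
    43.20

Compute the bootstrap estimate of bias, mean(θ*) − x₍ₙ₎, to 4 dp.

bias = −0.6667

mean(θ*) = (43.20 + 43.20 + 41.34 + 43.20 + 40.99 + 43.20 + 43.20 + 43.20 + 43.20 + 41.34 + 41.34 + 43.20 + 40.99 + 43.20 + 43.20) / 15 = 42.53333
bias = 42.53333 − 43.20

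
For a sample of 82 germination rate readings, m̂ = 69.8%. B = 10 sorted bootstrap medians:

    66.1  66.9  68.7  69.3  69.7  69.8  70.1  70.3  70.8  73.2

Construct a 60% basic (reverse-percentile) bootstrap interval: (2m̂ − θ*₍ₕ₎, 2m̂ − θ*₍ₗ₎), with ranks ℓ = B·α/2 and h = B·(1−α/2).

(69.3, 72.7)

Percentile endpoints at ranks 2 and 8: θ*₍2₎ = 66.9, θ*₍8₎ = 70.3.
Basic interval reflects these around m̂:
  lower = 2 × 69.8 − 70.3 = 69.3
  upper = 2 × 69.8 − 66.9 = 72.7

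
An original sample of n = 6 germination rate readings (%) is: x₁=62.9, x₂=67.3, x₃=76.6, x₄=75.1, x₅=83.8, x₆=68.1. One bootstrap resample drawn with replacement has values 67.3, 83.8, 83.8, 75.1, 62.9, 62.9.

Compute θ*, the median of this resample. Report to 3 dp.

θ* = 71.200

Sorted: 62.9, 62.9, 67.3, 75.1, 83.8, 83.8
Median = average of the two middle values = 71.200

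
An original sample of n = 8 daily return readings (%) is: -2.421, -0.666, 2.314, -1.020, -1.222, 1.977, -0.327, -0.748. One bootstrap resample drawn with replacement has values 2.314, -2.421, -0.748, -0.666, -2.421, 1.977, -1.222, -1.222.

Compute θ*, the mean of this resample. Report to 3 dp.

Mean = (2.314 + (-2.421) + (-0.748) + (-0.666) + (-2.421) + 1.977 + (-1.222) + (-1.222)) / 8 = -4.4090 / 8 = -0.551

θ* = -0.551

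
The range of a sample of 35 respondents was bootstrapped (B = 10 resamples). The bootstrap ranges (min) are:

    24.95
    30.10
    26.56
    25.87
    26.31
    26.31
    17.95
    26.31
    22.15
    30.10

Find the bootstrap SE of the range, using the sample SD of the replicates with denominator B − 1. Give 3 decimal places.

Bootstrap SE is the standard deviation of the 10 replicate ranges.
Mean of replicates: (24.95 + 30.10 + 26.56 + 25.87 + 26.31 + 26.31 + 17.95 + 26.31 + 22.15 + 30.10) / 10 = 256.6100 / 10 = 25.6610
Sum of squared deviations: (−0.7110)² + (+4.4390)² + (+0.8990)² + (+0.2090)² + (+0.6490)² + (+0.6490)² + (−7.7110)² + (+0.6490)² + (−3.5110)² + (+4.4390)² = 113.8171
Variance = 113.8171 / 9 = 12.6463
SE* = √12.6463

SE* = 3.556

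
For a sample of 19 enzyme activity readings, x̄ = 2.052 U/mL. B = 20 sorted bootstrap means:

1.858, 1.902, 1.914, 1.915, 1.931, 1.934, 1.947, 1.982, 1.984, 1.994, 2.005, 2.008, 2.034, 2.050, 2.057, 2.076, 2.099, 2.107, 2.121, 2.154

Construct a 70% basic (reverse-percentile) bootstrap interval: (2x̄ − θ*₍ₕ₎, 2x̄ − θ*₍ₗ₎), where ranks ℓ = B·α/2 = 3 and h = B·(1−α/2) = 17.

Percentile endpoints at ranks 3 and 17: θ*₍3₎ = 1.914, θ*₍17₎ = 2.099.
Basic interval reflects these around x̄:
  lower = 2 × 2.052 − 2.099 = 2.005
  upper = 2 × 2.052 − 1.914 = 2.190

(2.005, 2.190)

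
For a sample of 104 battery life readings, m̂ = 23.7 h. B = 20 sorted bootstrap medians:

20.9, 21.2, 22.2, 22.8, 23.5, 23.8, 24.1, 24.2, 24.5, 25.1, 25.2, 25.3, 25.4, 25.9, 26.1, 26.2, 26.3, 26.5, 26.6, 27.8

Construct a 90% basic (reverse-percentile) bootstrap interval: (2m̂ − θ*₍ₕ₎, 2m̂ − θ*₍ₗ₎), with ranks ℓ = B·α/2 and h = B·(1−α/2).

Percentile endpoints at ranks 1 and 19: θ*₍1₎ = 20.9, θ*₍19₎ = 26.6.
Basic interval reflects these around m̂:
  lower = 2 × 23.7 − 26.6 = 20.8
  upper = 2 × 23.7 − 20.9 = 26.5

(20.8, 26.5)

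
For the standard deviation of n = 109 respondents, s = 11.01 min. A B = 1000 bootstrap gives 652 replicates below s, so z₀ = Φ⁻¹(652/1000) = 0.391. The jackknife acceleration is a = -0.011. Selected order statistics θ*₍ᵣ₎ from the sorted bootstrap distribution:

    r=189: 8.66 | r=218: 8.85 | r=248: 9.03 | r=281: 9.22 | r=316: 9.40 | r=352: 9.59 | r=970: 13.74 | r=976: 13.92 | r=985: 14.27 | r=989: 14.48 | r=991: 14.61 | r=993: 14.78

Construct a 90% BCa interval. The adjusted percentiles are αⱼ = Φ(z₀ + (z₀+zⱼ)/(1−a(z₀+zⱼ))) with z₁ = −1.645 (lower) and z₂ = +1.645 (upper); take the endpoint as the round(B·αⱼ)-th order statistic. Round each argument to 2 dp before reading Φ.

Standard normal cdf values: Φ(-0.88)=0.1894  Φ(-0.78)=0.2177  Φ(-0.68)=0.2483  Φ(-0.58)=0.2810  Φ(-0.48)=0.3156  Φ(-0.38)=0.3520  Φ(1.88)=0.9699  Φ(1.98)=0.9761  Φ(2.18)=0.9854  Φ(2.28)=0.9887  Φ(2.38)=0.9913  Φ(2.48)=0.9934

Lower: z₀ + z₁ = 0.391 + (-1.645) = -1.254; 1 − a(z₀+z₁) = 1 − (-0.011)(-1.254) = 0.9862; argument = 0.391 + (-1.254)/0.9862 = -0.8805 → -0.88.
α₁ = Φ(-0.88) = 0.1894; rank = round(1000 × 0.1894) = 189; θ*₍189₎ = 8.66.
Upper: z₀ + z₂ = 2.036; 1 − a(z₀+z₂) = 1.0224; argument = 2.3824 → 2.38; α₂ = 0.9913; rank = 991; θ*₍991₎ = 14.61.

(8.66, 14.61)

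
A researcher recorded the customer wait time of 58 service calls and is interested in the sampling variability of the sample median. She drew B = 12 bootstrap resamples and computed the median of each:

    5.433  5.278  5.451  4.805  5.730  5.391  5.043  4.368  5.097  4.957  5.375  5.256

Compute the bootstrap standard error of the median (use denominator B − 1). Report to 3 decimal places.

Bootstrap SE is the standard deviation of the 12 replicate medians.
Mean of replicates: (5.433 + 5.278 + 5.451 + 4.805 + 5.730 + 5.391 + 5.043 + 4.368 + 5.097 + 4.957 + 5.375 + 5.256) / 12 = 62.1840 / 12 = 5.1820
Sum of squared deviations: (+0.2510)² + (+0.0960)² + (+0.2690)² + (−0.3770)² + (+0.5480)² + (+0.2090)² + (−0.1390)² + (−0.8140)² + (−0.0850)² + (−0.2250)² + (+0.1930)² + (+0.0740)² = 1.4132
Variance = 1.4132 / 11 = 0.1285
SE* = √0.1285

SE* = 0.358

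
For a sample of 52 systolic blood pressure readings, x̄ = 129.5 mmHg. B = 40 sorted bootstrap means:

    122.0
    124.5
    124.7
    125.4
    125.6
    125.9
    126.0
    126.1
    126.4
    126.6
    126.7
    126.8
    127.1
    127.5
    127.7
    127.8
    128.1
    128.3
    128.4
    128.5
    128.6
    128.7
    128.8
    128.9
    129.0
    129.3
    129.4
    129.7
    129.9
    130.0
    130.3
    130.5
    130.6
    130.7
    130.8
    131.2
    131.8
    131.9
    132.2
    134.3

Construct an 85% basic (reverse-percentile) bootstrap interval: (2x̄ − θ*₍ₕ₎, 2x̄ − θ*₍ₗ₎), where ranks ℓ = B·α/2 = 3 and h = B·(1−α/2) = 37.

(127.2, 134.3)

Percentile endpoints at ranks 3 and 37: θ*₍3₎ = 124.7, θ*₍37₎ = 131.8.
Basic interval reflects these around x̄:
  lower = 2 × 129.5 − 131.8 = 127.2
  upper = 2 × 129.5 − 124.7 = 134.3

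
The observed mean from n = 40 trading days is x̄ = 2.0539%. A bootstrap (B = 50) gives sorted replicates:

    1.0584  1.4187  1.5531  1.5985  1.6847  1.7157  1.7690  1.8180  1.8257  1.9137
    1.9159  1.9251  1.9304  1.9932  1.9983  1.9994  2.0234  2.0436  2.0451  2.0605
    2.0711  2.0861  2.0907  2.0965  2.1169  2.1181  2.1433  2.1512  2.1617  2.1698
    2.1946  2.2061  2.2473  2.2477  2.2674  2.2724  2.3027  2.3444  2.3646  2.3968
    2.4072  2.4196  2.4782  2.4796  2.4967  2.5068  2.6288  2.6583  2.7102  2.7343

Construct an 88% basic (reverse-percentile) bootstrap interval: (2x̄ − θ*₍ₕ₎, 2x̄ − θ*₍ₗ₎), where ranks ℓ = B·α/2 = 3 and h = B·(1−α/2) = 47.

(1.4790, 2.5547)

Percentile endpoints at ranks 3 and 47: θ*₍3₎ = 1.5531, θ*₍47₎ = 2.6288.
Basic interval reflects these around x̄:
  lower = 2 × 2.0539 − 2.6288 = 1.4790
  upper = 2 × 2.0539 − 1.5531 = 2.5547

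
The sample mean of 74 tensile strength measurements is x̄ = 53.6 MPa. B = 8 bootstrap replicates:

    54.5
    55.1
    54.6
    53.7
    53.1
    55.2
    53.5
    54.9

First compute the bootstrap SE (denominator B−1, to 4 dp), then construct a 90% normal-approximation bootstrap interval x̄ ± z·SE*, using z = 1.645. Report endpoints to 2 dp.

Mean of replicates = 54.3250; sum of squared deviations = 4.3750; SE* = √(4.3750/7) = 0.7906
Margin = 1.645 × 0.7906 = 1.301
Interval: 53.6 ± 1.301

(52.30, 54.90)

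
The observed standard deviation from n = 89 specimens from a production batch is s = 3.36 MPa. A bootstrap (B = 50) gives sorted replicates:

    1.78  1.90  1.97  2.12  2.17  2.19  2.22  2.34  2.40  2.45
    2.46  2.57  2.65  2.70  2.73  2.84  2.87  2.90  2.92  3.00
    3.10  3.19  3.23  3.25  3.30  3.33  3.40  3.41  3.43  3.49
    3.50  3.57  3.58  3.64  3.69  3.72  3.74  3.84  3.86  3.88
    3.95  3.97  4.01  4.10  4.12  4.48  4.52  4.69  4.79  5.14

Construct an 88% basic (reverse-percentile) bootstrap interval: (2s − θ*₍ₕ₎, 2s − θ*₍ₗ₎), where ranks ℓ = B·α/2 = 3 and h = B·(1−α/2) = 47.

(2.20, 4.75)

Percentile endpoints at ranks 3 and 47: θ*₍3₎ = 1.97, θ*₍47₎ = 4.52.
Basic interval reflects these around s:
  lower = 2 × 3.36 − 4.52 = 2.20
  upper = 2 × 3.36 − 1.97 = 4.75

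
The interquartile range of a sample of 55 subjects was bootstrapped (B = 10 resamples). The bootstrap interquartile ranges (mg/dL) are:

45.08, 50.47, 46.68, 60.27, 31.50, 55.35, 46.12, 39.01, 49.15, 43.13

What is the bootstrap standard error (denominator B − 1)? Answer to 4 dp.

Bootstrap SE is the standard deviation of the 10 replicate interquartile ranges.
Mean of replicates: (45.08 + 50.47 + 46.68 + 60.27 + 31.50 + 55.35 + 46.12 + 39.01 + 49.15 + 43.13) / 10 = 466.76000 / 10 = 46.67600
Sum of squared deviations: (−1.59600)² + (+3.79400)² + (+0.00400)² + (+13.59400)² + (−15.17600)² + (+8.67400)² + (−0.55600)² + (−7.66600)² + (+2.47400)² + (−3.54600)² = 585.05924
Variance = 585.05924 / 9 = 65.00658
SE* = √65.00658

SE* = 8.0627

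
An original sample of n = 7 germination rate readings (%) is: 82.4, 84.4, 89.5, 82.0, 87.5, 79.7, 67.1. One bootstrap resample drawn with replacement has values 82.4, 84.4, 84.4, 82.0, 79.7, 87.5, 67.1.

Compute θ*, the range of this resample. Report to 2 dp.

Range = 87.5 − 67.1 = 20.40

θ* = 20.40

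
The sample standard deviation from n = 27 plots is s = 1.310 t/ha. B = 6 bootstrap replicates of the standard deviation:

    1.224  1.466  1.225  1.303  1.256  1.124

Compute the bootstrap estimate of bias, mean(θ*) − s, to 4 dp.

mean(θ*) = (1.224 + 1.466 + 1.225 + 1.303 + 1.256 + 1.124) / 6 = 1.26633
bias = 1.26633 − 1.310

bias = −0.0437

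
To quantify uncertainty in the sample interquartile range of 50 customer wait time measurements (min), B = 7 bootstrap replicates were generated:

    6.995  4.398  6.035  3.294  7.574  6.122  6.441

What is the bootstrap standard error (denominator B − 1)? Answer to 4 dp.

SE* = 1.4934

Bootstrap SE is the standard deviation of the 7 replicate interquartile ranges.
Mean of replicates: (6.995 + 4.398 + 6.035 + 3.294 + 7.574 + 6.122 + 6.441) / 7 = 40.85900 / 7 = 5.83700
Sum of squared deviations: (+1.15800)² + (−1.43900)² + (+0.19800)² + (−2.54300)² + (+1.73700)² + (+0.28500)² + (+0.60400)² = 13.38095
Variance = 13.38095 / 6 = 2.23016
SE* = √2.23016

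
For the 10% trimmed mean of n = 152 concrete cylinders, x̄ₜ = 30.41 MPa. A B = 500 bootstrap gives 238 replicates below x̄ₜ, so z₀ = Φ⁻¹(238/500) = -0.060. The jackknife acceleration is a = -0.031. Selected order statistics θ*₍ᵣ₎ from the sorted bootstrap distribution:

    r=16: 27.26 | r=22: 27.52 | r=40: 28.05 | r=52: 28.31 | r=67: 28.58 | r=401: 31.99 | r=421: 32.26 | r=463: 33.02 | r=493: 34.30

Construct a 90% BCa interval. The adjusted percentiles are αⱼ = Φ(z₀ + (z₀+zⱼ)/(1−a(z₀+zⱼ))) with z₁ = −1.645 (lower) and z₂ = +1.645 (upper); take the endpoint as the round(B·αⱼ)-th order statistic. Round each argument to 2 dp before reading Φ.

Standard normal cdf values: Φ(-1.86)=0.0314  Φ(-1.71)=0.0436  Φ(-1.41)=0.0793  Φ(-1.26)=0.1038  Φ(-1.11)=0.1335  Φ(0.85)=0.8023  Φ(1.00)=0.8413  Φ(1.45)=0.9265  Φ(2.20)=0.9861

Lower: z₀ + z₁ = -0.060 + (-1.645) = -1.705; 1 − a(z₀+z₁) = 1 − (-0.031)(-1.705) = 0.9471; argument = -0.060 + (-1.705)/0.9471 = -1.8601 → -1.86.
α₁ = Φ(-1.86) = 0.0314; rank = round(500 × 0.0314) = 16; θ*₍16₎ = 27.26.
Upper: z₀ + z₂ = 1.585; 1 − a(z₀+z₂) = 1.0491; argument = 1.4508 → 1.45; α₂ = 0.9265; rank = 463; θ*₍463₎ = 33.02.

(27.26, 33.02)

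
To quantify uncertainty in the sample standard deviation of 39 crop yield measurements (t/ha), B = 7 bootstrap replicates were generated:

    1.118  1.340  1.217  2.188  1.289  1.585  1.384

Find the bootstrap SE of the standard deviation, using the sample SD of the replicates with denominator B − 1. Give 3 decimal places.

SE* = 0.358

Bootstrap SE is the standard deviation of the 7 replicate standard deviations.
Mean of replicates: (1.118 + 1.340 + 1.217 + 2.188 + 1.289 + 1.585 + 1.384) / 7 = 10.1210 / 7 = 1.4459
Sum of squared deviations: (−0.3279)² + (−0.1059)² + (−0.2289)² + (+0.7421)² + (−0.1569)² + (+0.1391)² + (−0.0619)² = 0.7696
Variance = 0.7696 / 6 = 0.1283
SE* = √0.1283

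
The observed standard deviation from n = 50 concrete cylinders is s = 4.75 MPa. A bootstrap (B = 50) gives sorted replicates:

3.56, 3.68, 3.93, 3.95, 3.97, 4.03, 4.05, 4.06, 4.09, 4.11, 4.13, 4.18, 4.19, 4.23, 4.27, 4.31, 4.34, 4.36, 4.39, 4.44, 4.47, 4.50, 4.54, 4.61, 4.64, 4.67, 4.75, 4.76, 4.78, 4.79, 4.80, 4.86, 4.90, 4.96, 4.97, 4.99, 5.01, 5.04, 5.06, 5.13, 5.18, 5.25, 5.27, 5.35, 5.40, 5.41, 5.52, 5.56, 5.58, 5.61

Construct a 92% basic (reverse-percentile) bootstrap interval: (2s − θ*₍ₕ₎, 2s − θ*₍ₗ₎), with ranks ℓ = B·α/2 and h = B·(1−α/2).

Percentile endpoints at ranks 2 and 48: θ*₍2₎ = 3.68, θ*₍48₎ = 5.56.
Basic interval reflects these around s:
  lower = 2 × 4.75 − 5.56 = 3.94
  upper = 2 × 4.75 − 3.68 = 5.82

(3.94, 5.82)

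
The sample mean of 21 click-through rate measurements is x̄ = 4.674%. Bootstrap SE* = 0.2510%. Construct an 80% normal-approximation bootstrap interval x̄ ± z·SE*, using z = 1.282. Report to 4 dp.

(4.3522, 4.9958)

Margin = 1.282 × 0.2510 = 0.32178
Interval: 4.674 ± 0.32178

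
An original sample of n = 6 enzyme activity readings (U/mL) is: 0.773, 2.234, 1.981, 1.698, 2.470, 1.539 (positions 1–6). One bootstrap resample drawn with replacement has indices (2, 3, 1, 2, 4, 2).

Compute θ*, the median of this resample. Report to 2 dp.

Resample values: 2.234, 1.981, 0.773, 2.234, 1.698, 2.234.
Sorted: 0.773, 1.698, 1.981, 2.234, 2.234, 2.234
Median = average of the two middle values = 2.11

θ* = 2.11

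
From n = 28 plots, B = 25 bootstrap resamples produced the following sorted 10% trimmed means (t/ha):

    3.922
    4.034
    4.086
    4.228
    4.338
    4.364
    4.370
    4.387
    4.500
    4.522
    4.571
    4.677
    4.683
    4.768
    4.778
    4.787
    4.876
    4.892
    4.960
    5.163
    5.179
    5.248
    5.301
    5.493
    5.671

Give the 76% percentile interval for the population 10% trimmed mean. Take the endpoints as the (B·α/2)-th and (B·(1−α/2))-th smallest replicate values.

(4.086, 5.248)

α = 0.24; lower rank = 25 × 0.120 = 3; upper rank = 25 × 0.880 = 22.
The 3rd smallest replicate is 4.086; the 22nd is 5.248.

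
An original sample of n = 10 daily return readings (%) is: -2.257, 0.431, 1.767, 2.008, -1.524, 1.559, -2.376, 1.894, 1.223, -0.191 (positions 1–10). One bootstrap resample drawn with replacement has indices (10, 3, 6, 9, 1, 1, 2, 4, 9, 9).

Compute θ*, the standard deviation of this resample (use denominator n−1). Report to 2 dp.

θ* = 1.57

Resample values: -0.191, 1.767, 1.559, 1.223, -2.257, -2.257, 0.431, 2.008, 1.223, 1.223.
Mean = 0.4729; sum of squared deviations = 22.2460
s² = 22.2460 / 9 = 2.4718
s = √2.4718 = 1.57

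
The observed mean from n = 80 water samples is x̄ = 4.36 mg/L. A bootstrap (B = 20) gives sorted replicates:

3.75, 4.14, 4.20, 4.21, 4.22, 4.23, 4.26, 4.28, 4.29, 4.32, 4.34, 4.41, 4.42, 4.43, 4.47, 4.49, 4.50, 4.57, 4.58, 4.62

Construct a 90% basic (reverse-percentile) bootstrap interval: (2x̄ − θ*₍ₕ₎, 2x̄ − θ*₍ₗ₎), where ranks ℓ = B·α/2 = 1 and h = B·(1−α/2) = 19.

Percentile endpoints at ranks 1 and 19: θ*₍1₎ = 3.75, θ*₍19₎ = 4.58.
Basic interval reflects these around x̄:
  lower = 2 × 4.36 − 4.58 = 4.14
  upper = 2 × 4.36 − 3.75 = 4.97

(4.14, 4.97)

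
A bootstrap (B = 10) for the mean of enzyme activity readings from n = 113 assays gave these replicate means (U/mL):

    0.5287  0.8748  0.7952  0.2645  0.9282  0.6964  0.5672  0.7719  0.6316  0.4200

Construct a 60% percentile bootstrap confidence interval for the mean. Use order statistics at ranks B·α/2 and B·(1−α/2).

Sorted replicates: 0.2645, 0.4200, 0.5287, 0.5672, 0.6316, 0.6964, 0.7719, 0.7952, 0.8748, 0.9282
α = 0.40; lower rank = 10 × 0.200 = 2; upper rank = 10 × 0.800 = 8.
The 2nd smallest replicate is 0.4200; the 8th is 0.7952.

(0.4200, 0.7952)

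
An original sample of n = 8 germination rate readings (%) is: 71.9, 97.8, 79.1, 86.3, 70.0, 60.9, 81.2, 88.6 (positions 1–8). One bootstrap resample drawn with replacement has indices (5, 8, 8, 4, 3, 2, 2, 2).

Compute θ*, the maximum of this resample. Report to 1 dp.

Resample values: 70.0, 88.6, 88.6, 86.3, 79.1, 97.8, 97.8, 97.8.
Maximum = 97.8

θ* = 97.8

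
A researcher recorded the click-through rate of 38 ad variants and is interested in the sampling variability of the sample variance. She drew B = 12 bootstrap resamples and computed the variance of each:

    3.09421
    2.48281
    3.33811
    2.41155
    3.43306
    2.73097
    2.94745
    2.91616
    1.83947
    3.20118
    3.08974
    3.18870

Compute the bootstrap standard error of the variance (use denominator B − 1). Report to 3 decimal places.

SE* = 0.456

Bootstrap SE is the standard deviation of the 12 replicate variances.
Mean of replicates: (3.09421 + 2.48281 + 3.33811 + 2.41155 + 3.43306 + 2.73097 + 2.94745 + 2.91616 + 1.83947 + 3.20118 + 3.08974 + 3.18870) / 12 = 34.673410 / 12 = 2.889451
Sum of squared deviations: (+0.204759)² + (−0.406641)² + (+0.448659)² + (−0.477901)² + (+0.543609)² + (−0.158481)² + (+0.057999)² + (+0.026709)² + (−1.049981)² + (+0.311729)² + (+0.200289)² + (+0.299249)² = 2.290972
Variance = 2.290972 / 11 = 0.208270
SE* = √0.208270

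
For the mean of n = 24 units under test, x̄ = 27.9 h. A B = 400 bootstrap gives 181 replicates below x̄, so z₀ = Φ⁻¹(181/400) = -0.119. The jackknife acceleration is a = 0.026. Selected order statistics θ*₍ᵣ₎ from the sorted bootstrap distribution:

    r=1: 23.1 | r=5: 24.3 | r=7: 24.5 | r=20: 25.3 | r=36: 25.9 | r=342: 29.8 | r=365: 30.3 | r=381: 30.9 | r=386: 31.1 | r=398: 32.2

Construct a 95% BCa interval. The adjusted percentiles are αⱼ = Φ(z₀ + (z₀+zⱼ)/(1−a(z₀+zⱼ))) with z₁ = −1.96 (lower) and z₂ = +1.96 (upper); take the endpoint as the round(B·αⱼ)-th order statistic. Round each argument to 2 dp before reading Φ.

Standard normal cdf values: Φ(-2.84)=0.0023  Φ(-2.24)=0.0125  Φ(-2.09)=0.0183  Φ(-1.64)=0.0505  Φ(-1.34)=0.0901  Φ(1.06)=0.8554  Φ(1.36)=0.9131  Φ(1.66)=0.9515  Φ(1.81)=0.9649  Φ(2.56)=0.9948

(24.5, 31.1)

Lower: z₀ + z₁ = -0.119 + (-1.960) = -2.079; 1 − a(z₀+z₁) = 1 − (0.026)(-2.079) = 1.0541; argument = -0.119 + (-2.079)/1.0541 = -2.0914 → -2.09.
α₁ = Φ(-2.09) = 0.0183; rank = round(400 × 0.0183) = 7; θ*₍7₎ = 24.5.
Upper: z₀ + z₂ = 1.841; 1 − a(z₀+z₂) = 0.9521; argument = 1.8146 → 1.81; α₂ = 0.9649; rank = 386; θ*₍386₎ = 31.1.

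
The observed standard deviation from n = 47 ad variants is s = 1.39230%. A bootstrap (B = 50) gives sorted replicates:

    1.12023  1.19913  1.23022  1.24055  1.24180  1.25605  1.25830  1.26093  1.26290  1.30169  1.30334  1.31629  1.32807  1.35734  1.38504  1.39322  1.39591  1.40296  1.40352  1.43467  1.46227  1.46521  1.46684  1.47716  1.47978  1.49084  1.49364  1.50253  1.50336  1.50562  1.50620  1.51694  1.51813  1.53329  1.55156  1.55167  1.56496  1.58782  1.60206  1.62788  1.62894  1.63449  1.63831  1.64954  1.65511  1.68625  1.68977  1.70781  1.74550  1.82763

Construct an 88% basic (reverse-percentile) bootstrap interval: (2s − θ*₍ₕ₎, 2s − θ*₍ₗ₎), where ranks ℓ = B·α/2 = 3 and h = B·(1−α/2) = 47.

(1.09483, 1.55438)

Percentile endpoints at ranks 3 and 47: θ*₍3₎ = 1.23022, θ*₍47₎ = 1.68977.
Basic interval reflects these around s:
  lower = 2 × 1.39230 − 1.68977 = 1.09483
  upper = 2 × 1.39230 − 1.23022 = 1.55438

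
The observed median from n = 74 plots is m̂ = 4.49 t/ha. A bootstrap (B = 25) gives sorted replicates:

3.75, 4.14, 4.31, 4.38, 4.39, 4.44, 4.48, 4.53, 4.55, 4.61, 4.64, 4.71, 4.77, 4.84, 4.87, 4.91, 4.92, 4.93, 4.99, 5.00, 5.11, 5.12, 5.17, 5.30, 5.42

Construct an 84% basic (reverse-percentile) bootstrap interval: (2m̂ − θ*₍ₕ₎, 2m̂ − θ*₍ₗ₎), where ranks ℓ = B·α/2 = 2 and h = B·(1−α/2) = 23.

Percentile endpoints at ranks 2 and 23: θ*₍2₎ = 4.14, θ*₍23₎ = 5.17.
Basic interval reflects these around m̂:
  lower = 2 × 4.49 − 5.17 = 3.81
  upper = 2 × 4.49 − 4.14 = 4.84

(3.81, 4.84)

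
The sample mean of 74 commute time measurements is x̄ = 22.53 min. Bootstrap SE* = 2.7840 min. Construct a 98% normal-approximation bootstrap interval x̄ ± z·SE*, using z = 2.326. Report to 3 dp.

Margin = 2.326 × 2.7840 = 6.4756
Interval: 22.53 ± 6.4756

(16.054, 29.006)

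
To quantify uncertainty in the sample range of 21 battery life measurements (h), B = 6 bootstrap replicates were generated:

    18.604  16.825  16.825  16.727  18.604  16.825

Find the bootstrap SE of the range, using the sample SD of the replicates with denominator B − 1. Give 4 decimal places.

Bootstrap SE is the standard deviation of the 6 replicate ranges.
Mean of replicates: (18.604 + 16.825 + 16.825 + 16.727 + 18.604 + 16.825) / 6 = 104.41000 / 6 = 17.40167
Sum of squared deviations: (+1.20233)² + (−0.57667)² + (−0.57667)² + (−0.67467)² + (+1.20233)² + (−0.57667)² = 4.34402
Variance = 4.34402 / 5 = 0.86880
SE* = √0.86880

SE* = 0.9321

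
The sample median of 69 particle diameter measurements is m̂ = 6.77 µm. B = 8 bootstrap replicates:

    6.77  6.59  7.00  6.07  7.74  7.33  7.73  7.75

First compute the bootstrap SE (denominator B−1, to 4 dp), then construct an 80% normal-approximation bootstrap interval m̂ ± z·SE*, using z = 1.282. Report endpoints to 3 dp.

Mean of replicates = 7.1225; sum of squared deviations = 2.7178; SE* = √(2.7178/7) = 0.6231
Margin = 1.282 × 0.6231 = 0.7988
Interval: 6.77 ± 0.7988

(5.971, 7.569)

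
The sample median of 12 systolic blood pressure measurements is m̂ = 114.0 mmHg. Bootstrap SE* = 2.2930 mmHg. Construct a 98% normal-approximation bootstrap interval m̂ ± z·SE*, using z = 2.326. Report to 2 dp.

(108.67, 119.33)

Margin = 2.326 × 2.2930 = 5.334
Interval: 114.0 ± 5.334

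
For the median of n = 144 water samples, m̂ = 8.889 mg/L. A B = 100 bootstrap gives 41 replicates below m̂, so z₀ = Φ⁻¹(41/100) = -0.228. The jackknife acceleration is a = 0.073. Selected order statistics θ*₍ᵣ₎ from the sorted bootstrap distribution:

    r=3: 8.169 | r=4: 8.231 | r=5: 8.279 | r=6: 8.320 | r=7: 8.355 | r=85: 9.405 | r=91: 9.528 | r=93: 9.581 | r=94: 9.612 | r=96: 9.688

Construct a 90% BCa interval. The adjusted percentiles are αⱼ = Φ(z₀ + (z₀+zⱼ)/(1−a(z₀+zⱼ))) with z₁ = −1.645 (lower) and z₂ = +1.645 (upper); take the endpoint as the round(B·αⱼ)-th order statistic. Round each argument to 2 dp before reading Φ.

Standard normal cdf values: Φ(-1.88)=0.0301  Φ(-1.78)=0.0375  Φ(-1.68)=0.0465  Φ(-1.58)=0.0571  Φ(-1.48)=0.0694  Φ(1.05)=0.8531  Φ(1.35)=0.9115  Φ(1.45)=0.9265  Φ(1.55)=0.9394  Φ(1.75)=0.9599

Lower: z₀ + z₁ = -0.228 + (-1.645) = -1.873; 1 − a(z₀+z₁) = 1 − (0.073)(-1.873) = 1.1367; argument = -0.228 + (-1.873)/1.1367 = -1.8757 → -1.88.
α₁ = Φ(-1.88) = 0.0301; rank = round(100 × 0.0301) = 3; θ*₍3₎ = 8.169.
Upper: z₀ + z₂ = 1.417; 1 − a(z₀+z₂) = 0.8966; argument = 1.3525 → 1.35; α₂ = 0.9115; rank = 91; θ*₍91₎ = 9.528.

(8.169, 9.528)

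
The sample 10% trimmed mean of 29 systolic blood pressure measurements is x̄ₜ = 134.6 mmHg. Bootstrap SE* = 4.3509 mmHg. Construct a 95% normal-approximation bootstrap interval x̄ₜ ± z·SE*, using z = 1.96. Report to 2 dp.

(126.07, 143.13)

Margin = 1.96 × 4.3509 = 8.528
Interval: 134.6 ± 8.528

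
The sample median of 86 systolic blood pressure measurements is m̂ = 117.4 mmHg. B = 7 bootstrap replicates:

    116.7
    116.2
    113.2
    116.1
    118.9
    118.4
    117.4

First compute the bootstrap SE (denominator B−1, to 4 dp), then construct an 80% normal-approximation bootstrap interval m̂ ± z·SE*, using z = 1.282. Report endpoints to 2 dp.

(115.00, 119.80)

Mean of replicates = 116.7000; sum of squared deviations = 21.0800; SE* = √(21.0800/6) = 1.8744
Margin = 1.282 × 1.8744 = 2.403
Interval: 117.4 ± 2.403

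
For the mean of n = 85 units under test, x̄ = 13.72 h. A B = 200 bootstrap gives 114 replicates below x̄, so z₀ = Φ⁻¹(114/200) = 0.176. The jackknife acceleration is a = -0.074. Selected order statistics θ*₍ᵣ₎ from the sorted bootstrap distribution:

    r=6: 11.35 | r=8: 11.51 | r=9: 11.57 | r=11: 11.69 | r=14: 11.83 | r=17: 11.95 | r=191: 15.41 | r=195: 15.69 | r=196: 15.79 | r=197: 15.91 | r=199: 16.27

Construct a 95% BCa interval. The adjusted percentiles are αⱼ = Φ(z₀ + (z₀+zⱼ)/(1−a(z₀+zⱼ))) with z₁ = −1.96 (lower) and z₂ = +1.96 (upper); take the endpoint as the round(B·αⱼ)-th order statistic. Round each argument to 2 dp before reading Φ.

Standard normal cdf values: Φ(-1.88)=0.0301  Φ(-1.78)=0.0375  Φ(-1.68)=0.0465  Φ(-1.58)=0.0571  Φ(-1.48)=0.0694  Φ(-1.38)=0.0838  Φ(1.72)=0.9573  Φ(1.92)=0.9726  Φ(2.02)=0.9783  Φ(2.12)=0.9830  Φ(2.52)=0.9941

(11.35, 15.79)

Lower: z₀ + z₁ = 0.176 + (-1.960) = -1.784; 1 − a(z₀+z₁) = 1 − (-0.074)(-1.784) = 0.8680; argument = 0.176 + (-1.784)/0.8680 = -1.8793 → -1.88.
α₁ = Φ(-1.88) = 0.0301; rank = round(200 × 0.0301) = 6; θ*₍6₎ = 11.35.
Upper: z₀ + z₂ = 2.136; 1 − a(z₀+z₂) = 1.1581; argument = 2.0205 → 2.02; α₂ = 0.9783; rank = 196; θ*₍196₎ = 15.79.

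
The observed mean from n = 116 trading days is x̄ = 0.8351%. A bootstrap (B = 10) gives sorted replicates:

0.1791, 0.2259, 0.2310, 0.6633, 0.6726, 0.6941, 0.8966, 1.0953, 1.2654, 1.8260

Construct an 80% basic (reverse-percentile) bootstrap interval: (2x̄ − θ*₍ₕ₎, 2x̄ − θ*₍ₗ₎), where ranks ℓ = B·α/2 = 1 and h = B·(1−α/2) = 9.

(0.4048, 1.4911)

Percentile endpoints at ranks 1 and 9: θ*₍1₎ = 0.1791, θ*₍9₎ = 1.2654.
Basic interval reflects these around x̄:
  lower = 2 × 0.8351 − 1.2654 = 0.4048
  upper = 2 × 0.8351 − 0.1791 = 1.4911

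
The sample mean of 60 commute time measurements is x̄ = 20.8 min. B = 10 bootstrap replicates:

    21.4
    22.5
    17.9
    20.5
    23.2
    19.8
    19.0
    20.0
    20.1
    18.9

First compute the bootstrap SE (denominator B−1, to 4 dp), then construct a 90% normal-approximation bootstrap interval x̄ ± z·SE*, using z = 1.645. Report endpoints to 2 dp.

Mean of replicates = 20.3300; sum of squared deviations = 24.2810; SE* = √(24.2810/9) = 1.6425
Margin = 1.645 × 1.6425 = 2.702
Interval: 20.8 ± 2.702

(18.10, 23.50)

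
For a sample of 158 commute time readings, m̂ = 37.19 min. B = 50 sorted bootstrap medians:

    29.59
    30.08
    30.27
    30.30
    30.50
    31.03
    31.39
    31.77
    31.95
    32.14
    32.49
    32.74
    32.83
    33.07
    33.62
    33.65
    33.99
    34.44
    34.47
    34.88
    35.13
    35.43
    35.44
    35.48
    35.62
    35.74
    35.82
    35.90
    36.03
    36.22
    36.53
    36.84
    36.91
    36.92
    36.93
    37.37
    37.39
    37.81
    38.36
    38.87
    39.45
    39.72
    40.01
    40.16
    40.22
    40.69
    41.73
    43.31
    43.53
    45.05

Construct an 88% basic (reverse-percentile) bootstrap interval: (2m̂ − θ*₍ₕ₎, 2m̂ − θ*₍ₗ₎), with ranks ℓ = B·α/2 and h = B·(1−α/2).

Percentile endpoints at ranks 3 and 47: θ*₍3₎ = 30.27, θ*₍47₎ = 41.73.
Basic interval reflects these around m̂:
  lower = 2 × 37.19 − 41.73 = 32.65
  upper = 2 × 37.19 − 30.27 = 44.11

(32.65, 44.11)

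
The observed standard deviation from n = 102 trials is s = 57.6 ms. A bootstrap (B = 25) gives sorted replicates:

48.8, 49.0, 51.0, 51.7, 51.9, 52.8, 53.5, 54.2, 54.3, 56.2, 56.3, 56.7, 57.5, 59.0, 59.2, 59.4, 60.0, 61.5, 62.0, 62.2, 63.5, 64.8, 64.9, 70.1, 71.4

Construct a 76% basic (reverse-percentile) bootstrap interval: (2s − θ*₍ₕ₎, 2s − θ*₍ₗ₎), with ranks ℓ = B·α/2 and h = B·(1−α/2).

(50.4, 64.2)

Percentile endpoints at ranks 3 and 22: θ*₍3₎ = 51.0, θ*₍22₎ = 64.8.
Basic interval reflects these around s:
  lower = 2 × 57.6 − 64.8 = 50.4
  upper = 2 × 57.6 − 51.0 = 64.2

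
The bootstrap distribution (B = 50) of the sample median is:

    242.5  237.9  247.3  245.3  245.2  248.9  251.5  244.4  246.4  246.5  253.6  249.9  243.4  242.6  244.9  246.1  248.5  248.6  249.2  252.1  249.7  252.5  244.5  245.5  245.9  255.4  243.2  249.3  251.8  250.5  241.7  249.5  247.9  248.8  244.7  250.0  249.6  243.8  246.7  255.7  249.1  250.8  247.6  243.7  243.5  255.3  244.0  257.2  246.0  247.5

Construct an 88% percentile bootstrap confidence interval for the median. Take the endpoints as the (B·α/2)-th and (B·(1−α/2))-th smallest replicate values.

Sorted replicates: 237.9, 241.7, 242.5, 242.6, 243.2, 243.4, 243.5, 243.7, 243.8, 244.0, 244.4, 244.5, 244.7, 244.9, 245.2, 245.3, 245.5, 245.9, 246.0, 246.1, 246.4, 246.5, 246.7, 247.3, 247.5, 247.6, 247.9, 248.5, 248.6, 248.8, 248.9, 249.1, 249.2, 249.3, 249.5, 249.6, 249.7, 249.9, 250.0, 250.5, 250.8, 251.5, 251.8, 252.1, 252.5, 253.6, 255.3, 255.4, 255.7, 257.2
α = 0.12; lower rank = 50 × 0.060 = 3; upper rank = 50 × 0.940 = 47.
The 3rd smallest replicate is 242.5; the 47th is 255.3.

(242.5, 255.3)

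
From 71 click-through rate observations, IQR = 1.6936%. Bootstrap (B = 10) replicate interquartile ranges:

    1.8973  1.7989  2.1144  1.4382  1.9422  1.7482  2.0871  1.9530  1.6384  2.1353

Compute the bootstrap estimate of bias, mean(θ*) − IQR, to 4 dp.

bias = +0.1817

mean(θ*) = (1.8973 + 1.7989 + 2.1144 + 1.4382 + 1.9422 + 1.7482 + 2.0871 + 1.9530 + 1.6384 + 2.1353) / 10 = 1.87530
bias = 1.87530 − 1.6936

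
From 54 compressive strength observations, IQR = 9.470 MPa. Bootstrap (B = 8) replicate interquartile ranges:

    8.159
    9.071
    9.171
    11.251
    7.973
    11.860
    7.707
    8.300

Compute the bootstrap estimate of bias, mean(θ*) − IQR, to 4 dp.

mean(θ*) = (8.159 + 9.071 + 9.171 + 11.251 + 7.973 + 11.860 + 7.707 + 8.300) / 8 = 9.18650
bias = 9.18650 − 9.470

bias = −0.2835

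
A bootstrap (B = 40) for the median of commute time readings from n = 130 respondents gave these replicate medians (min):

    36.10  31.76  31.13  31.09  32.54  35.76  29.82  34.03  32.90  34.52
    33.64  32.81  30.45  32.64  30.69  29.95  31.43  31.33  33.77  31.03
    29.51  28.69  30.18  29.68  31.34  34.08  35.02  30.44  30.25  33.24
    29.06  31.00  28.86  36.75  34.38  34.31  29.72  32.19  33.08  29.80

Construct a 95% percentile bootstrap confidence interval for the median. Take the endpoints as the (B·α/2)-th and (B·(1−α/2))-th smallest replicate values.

(28.69, 36.10)

Sorted replicates: 28.69, 28.86, 29.06, 29.51, 29.68, 29.72, 29.80, 29.82, 29.95, 30.18, 30.25, 30.44, 30.45, 30.69, 31.00, 31.03, 31.09, 31.13, 31.33, 31.34, 31.43, 31.76, 32.19, 32.54, 32.64, 32.81, 32.90, 33.08, 33.24, 33.64, 33.77, 34.03, 34.08, 34.31, 34.38, 34.52, 35.02, 35.76, 36.10, 36.75
α = 0.05; lower rank = 40 × 0.025 = 1; upper rank = 40 × 0.975 = 39.
The 1st smallest replicate is 28.69; the 39th is 36.10.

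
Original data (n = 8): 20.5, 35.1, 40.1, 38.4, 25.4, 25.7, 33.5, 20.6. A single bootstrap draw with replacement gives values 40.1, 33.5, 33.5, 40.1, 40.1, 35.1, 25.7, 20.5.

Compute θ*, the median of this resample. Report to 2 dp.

Sorted: 20.5, 25.7, 33.5, 33.5, 35.1, 40.1, 40.1, 40.1
Median = average of the two middle values = 34.30

θ* = 34.30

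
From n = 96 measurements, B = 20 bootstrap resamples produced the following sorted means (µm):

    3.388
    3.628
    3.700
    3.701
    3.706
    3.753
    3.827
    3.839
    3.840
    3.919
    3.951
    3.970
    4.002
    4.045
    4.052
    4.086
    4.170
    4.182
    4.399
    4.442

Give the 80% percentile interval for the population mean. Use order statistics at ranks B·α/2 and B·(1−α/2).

α = 0.20; lower rank = 20 × 0.100 = 2; upper rank = 20 × 0.900 = 18.
The 2nd smallest replicate is 3.628; the 18th is 4.182.

(3.628, 4.182)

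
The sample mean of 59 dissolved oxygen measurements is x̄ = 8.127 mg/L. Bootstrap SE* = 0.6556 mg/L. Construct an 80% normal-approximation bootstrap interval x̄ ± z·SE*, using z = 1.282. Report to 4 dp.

(7.2865, 8.9675)

Margin = 1.282 × 0.6556 = 0.84048
Interval: 8.127 ± 0.84048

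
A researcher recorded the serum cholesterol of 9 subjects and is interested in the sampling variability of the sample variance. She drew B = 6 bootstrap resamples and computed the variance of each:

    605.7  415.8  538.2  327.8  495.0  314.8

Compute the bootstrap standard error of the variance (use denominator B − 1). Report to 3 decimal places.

SE* = 116.985

Bootstrap SE is the standard deviation of the 6 replicate variances.
Mean of replicates: (605.7 + 415.8 + 538.2 + 327.8 + 495.0 + 314.8) / 6 = 2697.3000 / 6 = 449.5500
Sum of squared deviations: (+156.1500)² + (−33.7500)² + (+88.6500)² + (−121.7500)² + (+45.4500)² + (−134.7500)² = 68427.0350
Variance = 68427.0350 / 5 = 13685.4070
SE* = √13685.4070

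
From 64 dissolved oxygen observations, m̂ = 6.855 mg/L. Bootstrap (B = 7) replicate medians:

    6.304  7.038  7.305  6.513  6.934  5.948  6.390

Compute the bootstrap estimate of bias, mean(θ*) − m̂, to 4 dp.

mean(θ*) = (6.304 + 7.038 + 7.305 + 6.513 + 6.934 + 5.948 + 6.390) / 7 = 6.63314
bias = 6.63314 − 6.855

bias = −0.2219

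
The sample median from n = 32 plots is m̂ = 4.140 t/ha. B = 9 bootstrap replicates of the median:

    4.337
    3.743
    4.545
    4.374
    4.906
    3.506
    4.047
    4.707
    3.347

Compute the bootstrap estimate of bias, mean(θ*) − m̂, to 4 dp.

bias = +0.0280

mean(θ*) = (4.337 + 3.743 + 4.545 + 4.374 + 4.906 + 3.506 + 4.047 + 4.707 + 3.347) / 9 = 4.16800
bias = 4.16800 − 4.140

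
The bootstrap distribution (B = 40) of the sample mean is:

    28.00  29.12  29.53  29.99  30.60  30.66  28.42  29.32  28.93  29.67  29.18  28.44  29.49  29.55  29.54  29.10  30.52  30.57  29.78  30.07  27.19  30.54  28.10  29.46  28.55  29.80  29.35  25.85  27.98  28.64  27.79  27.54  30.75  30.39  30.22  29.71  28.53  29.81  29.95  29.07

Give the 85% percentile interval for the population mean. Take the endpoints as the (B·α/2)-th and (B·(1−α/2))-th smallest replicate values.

(27.54, 30.57)

Sorted replicates: 25.85, 27.19, 27.54, 27.79, 27.98, 28.00, 28.10, 28.42, 28.44, 28.53, 28.55, 28.64, 28.93, 29.07, 29.10, 29.12, 29.18, 29.32, 29.35, 29.46, 29.49, 29.53, 29.54, 29.55, 29.67, 29.71, 29.78, 29.80, 29.81, 29.95, 29.99, 30.07, 30.22, 30.39, 30.52, 30.54, 30.57, 30.60, 30.66, 30.75
α = 0.15; lower rank = 40 × 0.075 = 3; upper rank = 40 × 0.925 = 37.
The 3rd smallest replicate is 27.54; the 37th is 30.57.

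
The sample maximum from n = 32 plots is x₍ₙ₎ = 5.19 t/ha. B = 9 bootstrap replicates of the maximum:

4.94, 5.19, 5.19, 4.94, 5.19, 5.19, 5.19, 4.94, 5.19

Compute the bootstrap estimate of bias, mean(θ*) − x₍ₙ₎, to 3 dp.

bias = −0.083

mean(θ*) = (4.94 + 5.19 + 5.19 + 4.94 + 5.19 + 5.19 + 5.19 + 4.94 + 5.19) / 9 = 5.1067
bias = 5.1067 − 5.19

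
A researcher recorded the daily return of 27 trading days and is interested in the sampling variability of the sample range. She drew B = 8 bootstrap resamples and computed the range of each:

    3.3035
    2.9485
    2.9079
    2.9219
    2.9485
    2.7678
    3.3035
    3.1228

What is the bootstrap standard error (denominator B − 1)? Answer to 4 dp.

Bootstrap SE is the standard deviation of the 8 replicate ranges.
Mean of replicates: (3.3035 + 2.9485 + 2.9079 + 2.9219 + 2.9485 + 2.7678 + 3.3035 + 3.1228) / 8 = 24.22440 / 8 = 3.02805
Sum of squared deviations: (+0.27545)² + (−0.07955)² + (−0.12015)² + (−0.10615)² + (−0.07955)² + (−0.26025)² + (+0.27545)² + (+0.09475)² = 0.26681
Variance = 0.26681 / 7 = 0.03812
SE* = √0.03812

SE* = 0.1952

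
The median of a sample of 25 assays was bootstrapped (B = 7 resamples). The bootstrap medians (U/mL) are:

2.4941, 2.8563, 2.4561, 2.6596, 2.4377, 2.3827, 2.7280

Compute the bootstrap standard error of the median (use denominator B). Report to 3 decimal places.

Bootstrap SE is the standard deviation of the 7 replicate medians.
Mean of replicates: (2.4941 + 2.8563 + 2.4561 + 2.6596 + 2.4377 + 2.3827 + 2.7280) / 7 = 18.01450 / 7 = 2.57350
Sum of squared deviations: (−0.07940)² + (+0.28280)² + (−0.11740)² + (+0.08610)² + (−0.13580)² + (−0.19080)² + (+0.15450)² = 0.18619
Variance = 0.18619 / 7 = 0.02660
SE* = √0.02660

SE* = 0.163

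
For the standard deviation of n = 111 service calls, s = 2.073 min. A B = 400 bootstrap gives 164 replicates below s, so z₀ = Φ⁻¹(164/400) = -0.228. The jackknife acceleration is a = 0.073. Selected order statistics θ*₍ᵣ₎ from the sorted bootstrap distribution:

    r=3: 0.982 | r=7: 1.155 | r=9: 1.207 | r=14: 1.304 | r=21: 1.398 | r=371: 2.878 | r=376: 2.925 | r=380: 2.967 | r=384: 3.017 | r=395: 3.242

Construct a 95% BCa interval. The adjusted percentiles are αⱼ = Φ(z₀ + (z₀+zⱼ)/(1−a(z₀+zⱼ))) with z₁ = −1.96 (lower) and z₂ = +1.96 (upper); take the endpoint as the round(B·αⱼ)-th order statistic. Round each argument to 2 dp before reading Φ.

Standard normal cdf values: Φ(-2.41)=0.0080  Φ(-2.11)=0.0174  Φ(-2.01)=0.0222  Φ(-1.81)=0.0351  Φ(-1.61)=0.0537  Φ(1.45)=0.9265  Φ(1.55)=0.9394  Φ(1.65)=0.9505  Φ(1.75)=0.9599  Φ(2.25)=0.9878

Lower: z₀ + z₁ = -0.228 + (-1.960) = -2.188; 1 − a(z₀+z₁) = 1 − (0.073)(-2.188) = 1.1597; argument = -0.228 + (-2.188)/1.1597 = -2.1147 → -2.11.
α₁ = Φ(-2.11) = 0.0174; rank = round(400 × 0.0174) = 7; θ*₍7₎ = 1.155.
Upper: z₀ + z₂ = 1.732; 1 − a(z₀+z₂) = 0.8736; argument = 1.7547 → 1.75; α₂ = 0.9599; rank = 384; θ*₍384₎ = 3.017.

(1.155, 3.017)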